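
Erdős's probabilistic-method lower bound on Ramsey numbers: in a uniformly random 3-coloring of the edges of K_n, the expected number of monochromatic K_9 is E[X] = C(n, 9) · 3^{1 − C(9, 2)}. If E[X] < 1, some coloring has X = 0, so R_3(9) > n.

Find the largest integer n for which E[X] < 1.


We need C(n, 9) · 3^{1 − 36} < 1, i.e. C(n, 9) < 3^{36 − 1} = 50031545098999707.
Check values of n near the boundary:
  n = 299: C(299, 9) = 46610674441390059; 46610674441390059 < 50031545098999707? YES
  n = 300: C(300, 9) = 48052241692154700; 48052241692154700 < 50031545098999707? YES
  n = 301: C(301, 9) = 49533303936090975; 49533303936090975 < 50031545098999707? YES
  n = 302: C(302, 9) = 51054804739588650; 51054804739588650 < 50031545098999707? NO
The largest n with C(n, 9) < 50031545098999707 is n = 301 (where E[X] = 16511101312030325/16677181699666569 ≈ 0.990). Hence R_3(9) > 301, i.e. R_3(9) ≥ 302.

Largest n = 301; hence R_3(9) > 301.


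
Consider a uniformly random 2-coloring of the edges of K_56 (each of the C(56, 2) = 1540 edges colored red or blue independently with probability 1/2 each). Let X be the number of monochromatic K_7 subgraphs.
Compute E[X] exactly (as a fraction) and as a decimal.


Let X = Σ_S X_S over the C(56, 7) = 231917400 subsets S of size 7, where X_S = 1 if the K_7 on S is monochromatic.
For a fixed S, the K_7 on S has C(7, 2) = 21 edges. P[all 21 edges red] = (1/2)^21, and likewise for blue, so P[monochromatic] = 2·(1/2)^21 = 2^{1 − 21} = 1/1048576.
Summing: E[X] = C(56, 7) · 2^{1 − 21} = 231917400 · 1/1048576 = 28989675/131072.
Numerically: E[X] ≈ 221.173668.

E[X] = C(56,7)·2^(1−C(7,2)) = 28989675/131072 ≈ 221.173668.


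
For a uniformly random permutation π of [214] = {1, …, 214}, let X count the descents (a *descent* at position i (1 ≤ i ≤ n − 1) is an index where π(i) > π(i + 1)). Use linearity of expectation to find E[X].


Write X = Σ X_I over i = 1, …, 213, with X_I the indicator of one descent.
There are 213 indicators.
For each fixed i, the pair (π(i), π(i+1)) is a uniformly random ordered pair of distinct values from {1, …, 214}; by symmetry P[π(i) > π(i+1)] = 1/2.
By linearity: E[X] = 213 · (1/2) = (214 − 1) · (1/2) = 213/2 ≈ 106.500.

E[X] = 213/2 = 106.500.


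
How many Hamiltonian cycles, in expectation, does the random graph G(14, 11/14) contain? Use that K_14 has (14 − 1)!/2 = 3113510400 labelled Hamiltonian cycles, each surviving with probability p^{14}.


K_14 has (14 − 1)!/2 = 3113510400 labelled Hamiltonian cycles.
For each such Hamiltonian cycle H, let X_H = 1 if all 14 edges of H are present in G. Then P[X_H = 1] = p^{14} = (11/14)^{14} = 379749833583241/11112006825558016.
Summing the indicators: E[X] = Σ_H E[X_H] = 3113510400 · p^{14} = 3113510400 · 379749833583241/11112006825558016 = 329898174179601037725/3100448333024.
Numerically: E[X] ≈ 1.06e+08.

E[X] = 3113510400 · (11/14)^{14} = 329898174179601037725/3100448333024 ≈ 1.06e+08.


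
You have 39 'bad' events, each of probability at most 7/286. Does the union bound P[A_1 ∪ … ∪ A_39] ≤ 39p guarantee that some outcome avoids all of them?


Union bound: P[∪_{i=1}^{39} A_i] ≤ Σ_i P[A_i] ≤ 39·p = 39·(7/286) = 21/22.
Numerically: 21/22 ≈ 0.9545455.
Is 21/22 < 1? YES.
Since P[∪ A_i] ≤ 21/22 < 1, the complement has P[∩ A_i^c] ≥ 1 − 21/22 = 1/22 > 0, so some outcome avoids every A_i.

39·p = 21/22 ≈ 0.9545455; existence CERTIFIED by the union bound.


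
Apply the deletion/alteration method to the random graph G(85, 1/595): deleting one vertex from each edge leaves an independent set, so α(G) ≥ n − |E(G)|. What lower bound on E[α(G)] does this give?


E[|E(G)|] = C(85, 2)·p = 3570 · (1/595) = 6.
E[α(G)] ≥ n − E[|E(G)|] = 85 − 6 = 79.
Numerically: ≈ 79.0000.
(This is only a lower bound; the true E[α(G)] may be larger.)

E[α(G)] ≥ 79 ≈ 79.0000.


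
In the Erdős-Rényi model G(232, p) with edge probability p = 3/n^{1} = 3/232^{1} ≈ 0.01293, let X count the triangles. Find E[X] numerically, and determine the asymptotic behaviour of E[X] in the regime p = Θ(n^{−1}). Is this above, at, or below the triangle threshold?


Number of potential triangles: C(232, 3) = 2054360.
Each occurs with probability p³ ≈ (0.01293)³ ≈ 2.162220e-06.
By linearity: E[X] = C(232, 3)·p³ ≈ 2054360 · 2.162220e-06 ≈ 4.4420.
Here α = 1, so p = 3/n is exactly at the triangle threshold p ~ 1/n. Asymptotically E[X] → c³/6 = 3³/6 = 9/2 ≈ 4.5000, a bounded constant. In this regime the triangle count is asymptotically Poisson(c³/6).

E[X] ≈ 4.4420; in regime p = Θ(1/n^{1}) E[X] stays bounded (at the triangle threshold p ~ 1/n).


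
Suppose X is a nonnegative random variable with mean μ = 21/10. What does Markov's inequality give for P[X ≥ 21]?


μ = E[X] = 21/10, a = 21.
Markov: P[X ≥ 21] ≤ μ/a = (21/10)/21 = 1/10.
Numerically: ≈ 0.1000.
(Since a = 21 > μ = 2.1000, the bound 1/10 is < 1 and informative.)

P[X ≥ 21] ≤ 1/10 ≈ 0.1000.


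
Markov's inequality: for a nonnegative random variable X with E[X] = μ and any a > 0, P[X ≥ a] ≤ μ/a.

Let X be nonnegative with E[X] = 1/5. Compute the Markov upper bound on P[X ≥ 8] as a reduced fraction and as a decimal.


μ = E[X] = 1/5, a = 8.
Markov: P[X ≥ 8] ≤ μ/a = (1/5)/8 = 1/40.
Numerically: ≈ 0.025.
(Since a = 8 > μ = 0.200, the bound 1/40 is < 1 and informative.)

P[X ≥ 8] ≤ 1/40 ≈ 0.025.


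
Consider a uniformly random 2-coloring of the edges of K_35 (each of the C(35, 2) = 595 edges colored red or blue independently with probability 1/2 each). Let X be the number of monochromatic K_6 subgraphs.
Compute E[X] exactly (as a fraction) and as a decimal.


Let X = Σ_S X_S over the C(35, 6) = 1623160 subsets S of size 6, where X_S = 1 if the K_6 on S is monochromatic.
For a fixed S, the K_6 on S has C(6, 2) = 15 edges. P[all 15 edges red] = (1/2)^15, and likewise for blue, so P[monochromatic] = 2·(1/2)^15 = 2^{1 − 15} = 1/16384.
Summing: E[X] = C(35, 6) · 2^{1 − 15} = 1623160 · 1/16384 = 202895/2048.
Numerically: E[X] ≈ 99.070.

E[X] = C(35,6)·2^(1−C(6,2)) = 202895/2048 ≈ 99.070.


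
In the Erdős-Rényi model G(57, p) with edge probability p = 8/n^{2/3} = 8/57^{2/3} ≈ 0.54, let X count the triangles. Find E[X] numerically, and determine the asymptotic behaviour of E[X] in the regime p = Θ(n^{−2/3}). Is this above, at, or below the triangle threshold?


Number of potential triangles: C(57, 3) = 29260.
Each occurs with probability p³ ≈ (0.54)³ ≈ 1.57587e-01.
By linearity: E[X] = C(57, 3)·p³ ≈ 29260 · 1.57587e-01 ≈ 4610.994.
Since α = 2/3 < 1, p = c/n^{2/3} ≫ 1/n is above the triangle threshold p ~ 1/n. Asymptotically E[X] ~ (c³/6)·n^{3(1−α)} = (8³/6)·n^{1} → ∞; triangles are abundant w.h.p.

E[X] ≈ 4610.994; in regime p = Θ(1/n^{2/3}) E[X] diverges (above the triangle threshold p ~ 1/n).


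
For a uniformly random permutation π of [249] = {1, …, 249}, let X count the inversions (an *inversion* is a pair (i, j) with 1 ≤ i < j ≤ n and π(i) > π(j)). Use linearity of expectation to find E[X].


Write X = Σ X_I over the C(249, 2) = 30876 pairs i < j, with X_I the indicator of one inversion.
There are 30876 indicators.
For each fixed pair i < j, the values π(i) and π(j) are two distinct elements of {1, …, 249} in uniformly random order; by symmetry P[π(i) > π(j)] = 1/2.
By linearity: E[X] = 30876 · (1/2) = C(249, 2) · (1/2) = 30876/2 = 15438 ≈ 15438.000000.

E[X] = 15438 = 15438.000000.


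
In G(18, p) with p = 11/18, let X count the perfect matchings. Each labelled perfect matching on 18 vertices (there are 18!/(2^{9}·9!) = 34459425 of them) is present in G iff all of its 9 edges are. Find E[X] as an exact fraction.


K_18 has 18!/(2^{9}·9!) = 34459425 labelled perfect matchings.
For each such perfect matching H, let X_H = 1 if all 9 edges of H are present in G. Then P[X_H = 1] = p^{9} = (11/18)^{9} = 2357947691/198359290368.
Summing the indicators: E[X] = Σ_H E[X_H] = 34459425 · p^{9} = 34459425 · 2357947691/198359290368 = 1003129896443675/2448880128.
Numerically: E[X] ≈ 4.1e+05.

E[X] = 34459425 · (11/18)^{9} = 1003129896443675/2448880128 ≈ 4.1e+05.


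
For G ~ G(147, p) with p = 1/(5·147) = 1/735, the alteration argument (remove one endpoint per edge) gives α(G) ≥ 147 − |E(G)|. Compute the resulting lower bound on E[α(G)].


E[|E(G)|] = C(147, 2)·p = 10731 · (1/735) = 73/5.
E[α(G)] ≥ n − E[|E(G)|] = 147 − 73/5 = 662/5.
Numerically: ≈ 132.4000.
(This is only a lower bound; the true E[α(G)] may be larger.)

E[α(G)] ≥ 662/5 ≈ 132.4000.


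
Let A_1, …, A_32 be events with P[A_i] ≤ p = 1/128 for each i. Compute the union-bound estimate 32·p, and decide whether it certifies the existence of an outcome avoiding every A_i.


Union bound: P[∪_{i=1}^{32} A_i] ≤ Σ_i P[A_i] ≤ 32·p = 32·(1/128) = 1/4.
Numerically: 1/4 ≈ 0.25000.
Is 1/4 < 1? YES.
Since P[∪ A_i] ≤ 1/4 < 1, the complement has P[∩ A_i^c] ≥ 1 − 1/4 = 3/4 > 0, so some outcome avoids every A_i.

32·p = 1/4 ≈ 0.25000; existence CERTIFIED by the union bound.


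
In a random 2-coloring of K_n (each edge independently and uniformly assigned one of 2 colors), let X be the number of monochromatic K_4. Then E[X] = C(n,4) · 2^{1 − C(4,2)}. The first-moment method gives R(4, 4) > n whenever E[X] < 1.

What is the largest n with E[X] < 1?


We need C(n, 4) · 2^{1 − 6} < 1, i.e. C(n, 4) < 2^{6 − 1} = 32.
Check values of n near the boundary:
  n = 5: C(5, 4) = 5; 5 < 32? YES
  n = 6: C(6, 4) = 15; 15 < 32? YES
  n = 7: C(7, 4) = 35; 35 < 32? NO
  n = 8: C(8, 4) = 70; 70 < 32? NO
The largest n with C(n, 4) < 32 is n = 6 (where E[X] = 15/32 ≈ 0.4688). Hence R(4, 4) > 6, i.e. R(4, 4) ≥ 7.

Largest n = 6; hence R(4, 4) > 6.


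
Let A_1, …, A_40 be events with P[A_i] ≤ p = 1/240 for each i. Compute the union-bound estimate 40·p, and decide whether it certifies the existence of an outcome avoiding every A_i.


Union bound: P[∪_{i=1}^{40} A_i] ≤ Σ_i P[A_i] ≤ 40·p = 40·(1/240) = 1/6.
Numerically: 1/6 ≈ 0.16667.
Is 1/6 < 1? YES.
Since P[∪ A_i] ≤ 1/6 < 1, the complement has P[∩ A_i^c] ≥ 1 − 1/6 = 5/6 > 0, so some outcome avoids every A_i.

40·p = 1/6 ≈ 0.16667; existence CERTIFIED by the union bound.


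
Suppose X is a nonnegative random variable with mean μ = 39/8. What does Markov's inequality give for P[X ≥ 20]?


μ = E[X] = 39/8, a = 20.
Markov: P[X ≥ 20] ≤ μ/a = (39/8)/20 = 39/160.
Numerically: ≈ 0.244.
(Since a = 20 > μ = 4.875, the bound 39/160 is < 1 and informative.)

P[X ≥ 20] ≤ 39/160 ≈ 0.244.


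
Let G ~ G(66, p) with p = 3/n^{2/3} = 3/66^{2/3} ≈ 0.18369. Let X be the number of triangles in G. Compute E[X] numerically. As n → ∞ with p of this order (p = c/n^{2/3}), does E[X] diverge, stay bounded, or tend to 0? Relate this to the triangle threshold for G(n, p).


Number of potential triangles: C(66, 3) = 45760.
Each occurs with probability p³ ≈ (0.18369)³ ≈ 6.1983471e-03.
By linearity: E[X] = C(66, 3)·p³ ≈ 45760 · 6.1983471e-03 ≈ 283.63636.
Since α = 2/3 < 1, p = c/n^{2/3} ≫ 1/n is above the triangle threshold p ~ 1/n. Asymptotically E[X] ~ (c³/6)·n^{3(1−α)} = (3³/6)·n^{1} → ∞; triangles are abundant w.h.p.

E[X] ≈ 283.63636; in regime p = Θ(1/n^{2/3}) E[X] diverges (above the triangle threshold p ~ 1/n).


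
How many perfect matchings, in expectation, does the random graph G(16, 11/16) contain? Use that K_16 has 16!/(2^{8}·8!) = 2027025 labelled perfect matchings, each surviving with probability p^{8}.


K_16 has 16!/(2^{8}·8!) = 2027025 labelled perfect matchings.
For each such perfect matching H, let X_H = 1 if all 8 edges of H are present in G. Then P[X_H = 1] = p^{8} = (11/16)^{8} = 214358881/4294967296.
Summing the indicators: E[X] = Σ_H E[X_H] = 2027025 · p^{8} = 2027025 · 214358881/4294967296 = 434510810759025/4294967296.
Numerically: E[X] ≈ 1.012e+05.

E[X] = 2027025 · (11/16)^{8} = 434510810759025/4294967296 ≈ 1.012e+05.


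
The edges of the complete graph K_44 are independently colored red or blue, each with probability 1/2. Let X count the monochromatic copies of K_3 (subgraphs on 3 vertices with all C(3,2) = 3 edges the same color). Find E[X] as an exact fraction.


Let X = Σ_S X_S over the C(44, 3) = 13244 subsets S of size 3, where X_S = 1 if the K_3 on S is monochromatic.
For a fixed S, the K_3 on S has C(3, 2) = 3 edges. P[all 3 edges red] = (1/2)^3, and likewise for blue, so P[monochromatic] = 2·(1/2)^3 = 2^{1 − 3} = 1/4.
By linearity: E[X] = C(44, 3) · 2^{1 − 3} = 13244 · 1/4 = 3311.
Numerically: E[X] ≈ 3311.0000.

E[X] = C(44,3)·2^(1−C(3,2)) = 3311 ≈ 3311.0000.


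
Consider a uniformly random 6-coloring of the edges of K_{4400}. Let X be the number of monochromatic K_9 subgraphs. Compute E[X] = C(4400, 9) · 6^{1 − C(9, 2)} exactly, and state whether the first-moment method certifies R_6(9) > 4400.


E[X] = C(4400, 9) · 6^{1 − 36} = 1689489304164437494711163600 · 6^{−35} = 1689489304164437494711163600/1719070799748422591028658176.
As a reduced fraction: E[X] = 105593081510277343419447725/107441924984276411939291136 ≈ 0.9827922.
Is E[X] < 1? YES.
Since E[X] < 1, there exists a 6-coloring of K_{4400} with no monochromatic K_9; hence R_6(9) > 4400.

E[X] = 105593081510277343419447725/107441924984276411939291136 ≈ 0.9827922; E[X] < 1, so R_6(9) > 4400.


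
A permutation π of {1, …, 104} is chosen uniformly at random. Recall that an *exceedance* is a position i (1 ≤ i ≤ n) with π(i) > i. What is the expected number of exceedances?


Write X = Σ_{i=1}^{104} X_i, where X_i = 1_{π(i) > i}.
For each fixed i, π(i) is uniform over {1, …, 104} (marginal of a uniform permutation), so P[π(i) > i] = (n − i)/n. Summing: Σ_{i=1}^{104} (n − i)/n = (0 + 1 + … + 103)/104 = 104(104 − 1)/(2·104) = (104 − 1)/2.
Hence E[X] = Σ_{i=1}^{104} (104 − i)/104 = 103/2 ≈ 51.50000.

E[X] = 103/2 = 51.50000.


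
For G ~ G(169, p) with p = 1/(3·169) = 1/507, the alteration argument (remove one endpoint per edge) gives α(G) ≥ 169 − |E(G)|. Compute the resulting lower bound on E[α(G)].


E[|E(G)|] = C(169, 2)·p = 14196 · (1/507) = 28.
E[α(G)] ≥ n − E[|E(G)|] = 169 − 28 = 141.
Numerically: ≈ 141.00000.
(This is only a lower bound; the true E[α(G)] may be larger.)

E[α(G)] ≥ 141 ≈ 141.00000.


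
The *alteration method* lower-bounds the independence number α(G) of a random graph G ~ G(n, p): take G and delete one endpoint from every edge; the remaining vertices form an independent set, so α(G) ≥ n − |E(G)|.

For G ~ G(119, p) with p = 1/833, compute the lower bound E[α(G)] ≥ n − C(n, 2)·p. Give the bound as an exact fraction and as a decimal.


E[|E(G)|] = C(119, 2)·p = 7021 · (1/833) = 59/7.
E[α(G)] ≥ n − E[|E(G)|] = 119 − 59/7 = 774/7.
Numerically: ≈ 110.571429.
(This is only a lower bound; the true E[α(G)] may be larger.)

E[α(G)] ≥ 774/7 ≈ 110.571429.


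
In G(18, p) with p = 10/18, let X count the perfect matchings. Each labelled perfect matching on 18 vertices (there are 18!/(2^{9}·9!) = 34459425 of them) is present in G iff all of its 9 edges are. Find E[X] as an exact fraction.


K_18 has 18!/(2^{9}·9!) = 34459425 labelled perfect matchings.
For each such perfect matching H, let X_H = 1 if all 9 edges of H are present in G. Then P[X_H = 1] = p^{9} = (5/9)^{9} = 1953125/387420489.
By linearity of expectation: E[X] = Σ_H E[X_H] = 34459425 · p^{9} = 34459425 · 1953125/387420489 = 830908203125/4782969.
Numerically: E[X] ≈ 173722.

E[X] = 34459425 · (5/9)^{9} = 830908203125/4782969 ≈ 173722.


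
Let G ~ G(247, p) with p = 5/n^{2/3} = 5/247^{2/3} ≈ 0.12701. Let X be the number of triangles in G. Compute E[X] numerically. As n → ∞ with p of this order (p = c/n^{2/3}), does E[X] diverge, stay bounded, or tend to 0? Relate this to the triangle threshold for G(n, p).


Number of potential triangles: C(247, 3) = 2481115.
Each occurs with probability p³ ≈ (0.12701)³ ≈ 2.0488780e-03.
By linearity: E[X] = C(247, 3)·p³ ≈ 2481115 · 2.0488780e-03 ≈ 5083.50202.
Since α = 2/3 < 1, p = c/n^{2/3} ≫ 1/n is above the triangle threshold p ~ 1/n. Asymptotically E[X] ~ (c³/6)·n^{3(1−α)} = (5³/6)·n^{1} → ∞; triangles are abundant w.h.p.

E[X] ≈ 5083.50202; in regime p = Θ(1/n^{2/3}) E[X] diverges (above the triangle threshold p ~ 1/n).


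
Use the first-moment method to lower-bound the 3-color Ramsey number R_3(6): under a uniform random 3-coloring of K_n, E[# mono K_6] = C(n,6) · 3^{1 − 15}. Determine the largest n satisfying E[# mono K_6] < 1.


We need C(n, 6) · 3^{1 − 15} < 1, i.e. C(n, 6) < 3^{15 − 1} = 4782969.
Check values of n near the boundary:
  n = 35: C(35, 6) = 1623160; 1623160 < 4782969? YES
  n = 36: C(36, 6) = 1947792; 1947792 < 4782969? YES
  n = 37: C(37, 6) = 2324784; 2324784 < 4782969? YES
  n = 38: C(38, 6) = 2760681; 2760681 < 4782969? YES
  n = 39: C(39, 6) = 3262623; 3262623 < 4782969? YES
  n = 40: C(40, 6) = 3838380; 3838380 < 4782969? YES
  n = 41: C(41, 6) = 4496388; 4496388 < 4782969? YES
  n = 42: C(42, 6) = 5245786; 5245786 < 4782969? NO
  n = 43: C(43, 6) = 6096454; 6096454 < 4782969? NO
The largest n with C(n, 6) < 4782969 is n = 41 (where E[X] = 1498796/1594323 ≈ 0.9401). Hence R_3(6) > 41, i.e. R_3(6) ≥ 42.

Largest n = 41; hence R_3(6) > 41.


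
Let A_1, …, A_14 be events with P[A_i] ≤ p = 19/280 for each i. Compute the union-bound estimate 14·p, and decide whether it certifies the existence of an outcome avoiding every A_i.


Union bound: P[∪_{i=1}^{14} A_i] ≤ Σ_i P[A_i] ≤ 14·p = 14·(19/280) = 19/20.
Numerically: 19/20 ≈ 0.95000.
Is 19/20 < 1? YES.
Since P[∪ A_i] ≤ 19/20 < 1, the complement has P[∩ A_i^c] ≥ 1 − 19/20 = 1/20 > 0, so some outcome avoids every A_i.

14·p = 19/20 ≈ 0.95000; existence CERTIFIED by the union bound.


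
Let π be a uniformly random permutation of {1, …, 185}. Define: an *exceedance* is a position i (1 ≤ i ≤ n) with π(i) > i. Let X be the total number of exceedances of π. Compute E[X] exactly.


Write X = Σ_{i=1}^{185} X_i, where X_i = 1_{π(i) > i}.
For each fixed i, π(i) is uniform over {1, …, 185} (marginal of a uniform permutation), so P[π(i) > i] = (n − i)/n. Summing: Σ_{i=1}^{185} (n − i)/n = (0 + 1 + … + 184)/185 = 185(185 − 1)/(2·185) = (185 − 1)/2.
Hence E[X] = Σ_{i=1}^{185} (185 − i)/185 = 92 ≈ 92.000.

E[X] = 92 = 92.000.


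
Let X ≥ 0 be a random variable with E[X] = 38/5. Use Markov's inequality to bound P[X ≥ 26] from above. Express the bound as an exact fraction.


μ = E[X] = 38/5, a = 26.
Markov: P[X ≥ 26] ≤ μ/a = (38/5)/26 = 19/65.
Numerically: ≈ 0.292308.
(Since a = 26 > μ = 7.600000, the bound 19/65 is < 1 and informative.)

P[X ≥ 26] ≤ 19/65 ≈ 0.292308.


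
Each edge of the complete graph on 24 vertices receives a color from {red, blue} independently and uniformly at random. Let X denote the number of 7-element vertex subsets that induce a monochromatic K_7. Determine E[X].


Let X = Σ_S X_S over the C(24, 7) = 346104 subsets S of size 7, where X_S = 1 if the K_7 on S is monochromatic.
For a fixed S, the K_7 on S has C(7, 2) = 21 edges. P[all 21 edges red] = (1/2)^21, and likewise for blue, so P[monochromatic] = 2·(1/2)^21 = 2^{1 − 21} = 1/1048576.
By linearity of expectation: E[X] = C(24, 7) · 2^{1 − 21} = 346104 · 1/1048576 = 43263/131072.
Numerically: E[X] ≈ 0.33007.

E[X] = C(24,7)·2^(1−C(7,2)) = 43263/131072 ≈ 0.33007.


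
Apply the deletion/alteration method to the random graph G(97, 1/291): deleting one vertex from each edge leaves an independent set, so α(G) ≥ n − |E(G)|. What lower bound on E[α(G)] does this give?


E[|E(G)|] = C(97, 2)·p = 4656 · (1/291) = 16.
E[α(G)] ≥ n − E[|E(G)|] = 97 − 16 = 81.
Numerically: ≈ 81.00000.
(This is only a lower bound; the true E[α(G)] may be larger.)

E[α(G)] ≥ 81 ≈ 81.00000.


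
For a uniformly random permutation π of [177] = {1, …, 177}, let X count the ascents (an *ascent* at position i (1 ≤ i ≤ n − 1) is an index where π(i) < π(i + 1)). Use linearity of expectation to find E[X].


Write X = Σ X_I over i = 1, …, 176, with X_I the indicator of one ascent.
There are 176 indicators.
For each fixed i, the pair (π(i), π(i+1)) is a uniformly random ordered pair of distinct values from {1, …, 177}; by symmetry P[π(i) < π(i+1)] = 1/2.
By linearity: E[X] = 176 · (1/2) = (177 − 1) · (1/2) = 88 ≈ 88.000000.

E[X] = 88 = 88.000000.


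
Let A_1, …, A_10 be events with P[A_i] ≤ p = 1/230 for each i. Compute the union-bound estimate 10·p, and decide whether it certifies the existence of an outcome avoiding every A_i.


Union bound: P[∪_{i=1}^{10} A_i] ≤ Σ_i P[A_i] ≤ 10·p = 10·(1/230) = 1/23.
Numerically: 1/23 ≈ 0.0435.
Is 1/23 < 1? YES.
Since P[∪ A_i] ≤ 1/23 < 1, the complement has P[∩ A_i^c] ≥ 1 − 1/23 = 22/23 > 0, so some outcome avoids every A_i.

10·p = 1/23 ≈ 0.0435; existence CERTIFIED by the union bound.


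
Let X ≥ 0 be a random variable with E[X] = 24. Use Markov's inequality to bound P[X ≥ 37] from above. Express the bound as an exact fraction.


μ = E[X] = 24, a = 37.
Markov: P[X ≥ 37] ≤ μ/a = (24)/37 = 24/37.
Numerically: ≈ 0.6486.
(Since a = 37 > μ = 24.0000, the bound 24/37 is < 1 and informative.)

P[X ≥ 37] ≤ 24/37 ≈ 0.6486.


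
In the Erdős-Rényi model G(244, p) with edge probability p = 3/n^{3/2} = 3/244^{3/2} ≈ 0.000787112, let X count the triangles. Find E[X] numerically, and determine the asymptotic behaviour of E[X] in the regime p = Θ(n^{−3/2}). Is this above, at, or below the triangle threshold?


Number of potential triangles: C(244, 3) = 2391444.
Each occurs with probability p³ ≈ (0.000787112)³ ≈ 4.87651479e-10.
By linearity: E[X] = C(244, 3)·p³ ≈ 2391444 · 4.87651479e-10 ≈ 0.001166.
Since α = 3/2 > 1, p = c/n^{3/2} = o(1/n) is below the triangle threshold p ~ 1/n. Asymptotically E[X] ~ (c³/6)·n^{3(1−α)} = (3³/6)·n^{-1.5} → 0, so by Markov's inequality G has no triangles w.h.p.

E[X] ≈ 0.001166; in regime p = Θ(1/n^{3/2}) E[X] tends to 0 (below the triangle threshold p ~ 1/n).


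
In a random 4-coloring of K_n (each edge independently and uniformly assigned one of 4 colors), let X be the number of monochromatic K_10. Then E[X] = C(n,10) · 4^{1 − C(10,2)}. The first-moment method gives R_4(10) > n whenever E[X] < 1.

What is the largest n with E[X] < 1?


We need C(n, 10) · 4^{1 − 45} < 1, i.e. C(n, 10) < 4^{45 − 1} = 309485009821345068724781056.
Check values of n near the boundary:
  n = 2021: C(2021, 10) = 306347841644770462864800616; 306347841644770462864800616 < 309485009821345068724781056? YES
  n = 2022: C(2022, 10) = 307870445231474093395937796; 307870445231474093395937796 < 309485009821345068724781056? YES
  n = 2023: C(2023, 10) = 309399856285778485315440716; 309399856285778485315440716 < 309485009821345068724781056? YES
  n = 2024: C(2024, 10) = 310936101848269937576192656; 310936101848269937576192656 < 309485009821345068724781056? NO
The largest n with C(n, 10) < 309485009821345068724781056 is n = 2023 (where E[X] = 77349964071444621328860179/77371252455336267181195264 ≈ 0.9997249). Hence R_4(10) > 2023, i.e. R_4(10) ≥ 2024.

Largest n = 2023; hence R_4(10) > 2023.


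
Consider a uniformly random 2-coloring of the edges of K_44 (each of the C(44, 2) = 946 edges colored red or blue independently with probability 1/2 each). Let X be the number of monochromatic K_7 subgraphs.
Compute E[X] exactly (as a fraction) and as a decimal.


Let X = Σ_S X_S over the C(44, 7) = 38320568 subsets S of size 7, where X_S = 1 if the K_7 on S is monochromatic.
For a fixed S, the K_7 on S has C(7, 2) = 21 edges. P[all 21 edges red] = (1/2)^21, and likewise for blue, so P[monochromatic] = 2·(1/2)^21 = 2^{1 − 21} = 1/1048576.
Summing: E[X] = C(44, 7) · 2^{1 − 21} = 38320568 · 1/1048576 = 4790071/131072.
Numerically: E[X] ≈ 36.545.

E[X] = C(44,7)·2^(1−C(7,2)) = 4790071/131072 ≈ 36.545.


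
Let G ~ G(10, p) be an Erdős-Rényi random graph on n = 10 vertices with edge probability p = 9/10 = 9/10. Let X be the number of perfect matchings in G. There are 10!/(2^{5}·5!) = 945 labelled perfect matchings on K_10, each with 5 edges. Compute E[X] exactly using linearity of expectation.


K_10 has 10!/(2^{5}·5!) = 945 labelled perfect matchings.
For each such perfect matching H, let X_H = 1 if all 5 edges of H are present in G. Then P[X_H = 1] = p^{5} = (9/10)^{5} = 59049/100000.
By linearity of expectation: E[X] = Σ_H E[X_H] = 945 · p^{5} = 945 · 59049/100000 = 11160261/20000.
Numerically: E[X] ≈ 558.

E[X] = 945 · (9/10)^{5} = 11160261/20000 ≈ 558.


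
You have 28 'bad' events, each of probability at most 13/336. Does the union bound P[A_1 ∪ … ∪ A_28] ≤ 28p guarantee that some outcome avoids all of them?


Union bound: P[∪_{i=1}^{28} A_i] ≤ Σ_i P[A_i] ≤ 28·p = 28·(13/336) = 13/12.
Numerically: 13/12 ≈ 1.0833.
Is 13/12 < 1? NO.
Since the bound 13/12 is ≥ 1, the union bound is uninformative here; it does NOT by itself certify existence.

28·p = 13/12 ≈ 1.0833; existence NOT certified by the union bound.


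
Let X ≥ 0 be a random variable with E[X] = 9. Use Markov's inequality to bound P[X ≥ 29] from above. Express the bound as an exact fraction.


μ = E[X] = 9, a = 29.
Markov: P[X ≥ 29] ≤ μ/a = (9)/29 = 9/29.
Numerically: ≈ 0.310345.
(Since a = 29 > μ = 9.000000, the bound 9/29 is < 1 and informative.)

P[X ≥ 29] ≤ 9/29 ≈ 0.310345.


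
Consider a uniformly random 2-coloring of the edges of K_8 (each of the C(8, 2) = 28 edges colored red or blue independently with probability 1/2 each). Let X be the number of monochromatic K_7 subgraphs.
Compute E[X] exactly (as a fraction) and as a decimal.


Let X = Σ_S X_S over the C(8, 7) = 8 subsets S of size 7, where X_S = 1 if the K_7 on S is monochromatic.
For a fixed S, the K_7 on S has C(7, 2) = 21 edges. P[all 21 edges red] = (1/2)^21, and likewise for blue, so P[monochromatic] = 2·(1/2)^21 = 2^{1 − 21} = 1/1048576.
Summing: E[X] = C(8, 7) · 2^{1 − 21} = 8 · 1/1048576 = 1/131072.
Numerically: E[X] ≈ 0.0000.

E[X] = C(8,7)·2^(1−C(7,2)) = 1/131072 ≈ 0.0000.


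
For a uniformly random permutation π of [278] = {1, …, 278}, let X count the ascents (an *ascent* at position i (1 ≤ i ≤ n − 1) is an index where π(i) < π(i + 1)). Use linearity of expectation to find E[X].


Write X = Σ X_I over i = 1, …, 277, with X_I the indicator of one ascent.
There are 277 indicators.
For each fixed i, the pair (π(i), π(i+1)) is a uniformly random ordered pair of distinct values from {1, …, 278}; by symmetry P[π(i) < π(i+1)] = 1/2.
By linearity: E[X] = 277 · (1/2) = (278 − 1) · (1/2) = 277/2 ≈ 138.50000.

E[X] = 277/2 = 138.50000.


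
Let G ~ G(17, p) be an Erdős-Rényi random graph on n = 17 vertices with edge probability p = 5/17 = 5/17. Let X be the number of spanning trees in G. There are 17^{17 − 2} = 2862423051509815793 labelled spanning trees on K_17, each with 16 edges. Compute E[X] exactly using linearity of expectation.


K_17 has 17^{17 − 2} = 2862423051509815793 labelled spanning trees.
For each such spanning tree H, let X_H = 1 if all 16 edges of H are present in G. Then P[X_H = 1] = p^{16} = (5/17)^{16} = 152587890625/48661191875666868481.
By linearity of expectation: E[X] = Σ_H E[X_H] = 2862423051509815793 · p^{16} = 2862423051509815793 · 152587890625/48661191875666868481 = 152587890625/17.
Numerically: E[X] ≈ 8.9758e+09.

E[X] = 2862423051509815793 · (5/17)^{16} = 152587890625/17 ≈ 8.9758e+09.


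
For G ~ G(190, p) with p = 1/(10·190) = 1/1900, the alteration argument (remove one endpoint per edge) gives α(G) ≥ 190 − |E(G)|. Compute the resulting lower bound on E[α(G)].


E[|E(G)|] = C(190, 2)·p = 17955 · (1/1900) = 189/20.
E[α(G)] ≥ n − E[|E(G)|] = 190 − 189/20 = 3611/20.
Numerically: ≈ 180.550000.
(This is only a lower bound; the true E[α(G)] may be larger.)

E[α(G)] ≥ 3611/20 ≈ 180.550000.


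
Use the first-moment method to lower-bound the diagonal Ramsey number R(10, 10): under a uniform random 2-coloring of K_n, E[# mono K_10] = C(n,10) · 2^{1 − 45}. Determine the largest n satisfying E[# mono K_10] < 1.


We need C(n, 10) · 2^{1 − 45} < 1, i.e. C(n, 10) < 2^{45 − 1} = 17592186044416.
Check values of n near the boundary:
  n = 99: C(99, 10) = 15579278510796; 15579278510796 < 17592186044416? YES
  n = 100: C(100, 10) = 17310309456440; 17310309456440 < 17592186044416? YES
  n = 101: C(101, 10) = 19212541264840; 19212541264840 < 17592186044416? NO
The largest n with C(n, 10) < 17592186044416 is n = 100 (where E[X] = 2163788682055/2199023255552 ≈ 0.98398). Hence R(10, 10) > 100, i.e. R(10, 10) ≥ 101.

Largest n = 100; hence R(10, 10) > 100.


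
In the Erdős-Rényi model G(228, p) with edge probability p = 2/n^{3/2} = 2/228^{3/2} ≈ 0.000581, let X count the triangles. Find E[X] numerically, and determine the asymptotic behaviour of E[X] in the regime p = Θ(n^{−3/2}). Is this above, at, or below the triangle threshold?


Number of potential triangles: C(228, 3) = 1949476.
Each occurs with probability p³ ≈ (0.000581)³ ≈ 1.96057e-10.
By linearity: E[X] = C(228, 3)·p³ ≈ 1949476 · 1.96057e-10 ≈ 0.000.
Since α = 3/2 > 1, p = c/n^{3/2} = o(1/n) is below the triangle threshold p ~ 1/n. Asymptotically E[X] ~ (c³/6)·n^{3(1−α)} = (2³/6)·n^{-1.5} → 0, so by Markov's inequality G has no triangles w.h.p.

E[X] ≈ 0.000; in regime p = Θ(1/n^{3/2}) E[X] tends to 0 (below the triangle threshold p ~ 1/n).


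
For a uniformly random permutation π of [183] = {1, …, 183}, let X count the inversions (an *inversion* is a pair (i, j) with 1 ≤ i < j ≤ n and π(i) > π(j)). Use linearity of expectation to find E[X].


Write X = Σ X_I over the C(183, 2) = 16653 pairs i < j, with X_I the indicator of one inversion.
There are 16653 indicators.
For each fixed pair i < j, the values π(i) and π(j) are two distinct elements of {1, …, 183} in uniformly random order; by symmetry P[π(i) > π(j)] = 1/2.
By linearity: E[X] = 16653 · (1/2) = C(183, 2) · (1/2) = 16653/2 = 16653/2 ≈ 8326.500.

E[X] = 16653/2 = 8326.500.


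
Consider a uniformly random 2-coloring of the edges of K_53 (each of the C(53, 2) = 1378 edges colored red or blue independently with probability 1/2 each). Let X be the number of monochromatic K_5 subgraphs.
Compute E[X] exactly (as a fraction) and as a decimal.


Let X = Σ_S X_S over the C(53, 5) = 2869685 subsets S of size 5, where X_S = 1 if the K_5 on S is monochromatic.
For a fixed S, the K_5 on S has C(5, 2) = 10 edges. P[all 10 edges red] = (1/2)^10, and likewise for blue, so P[monochromatic] = 2·(1/2)^10 = 2^{1 − 10} = 1/512.
Summing: E[X] = C(53, 5) · 2^{1 − 10} = 2869685 · 1/512 = 2869685/512.
Numerically: E[X] ≈ 5604.854.

E[X] = C(53,5)·2^(1−C(5,2)) = 2869685/512 ≈ 5604.854.


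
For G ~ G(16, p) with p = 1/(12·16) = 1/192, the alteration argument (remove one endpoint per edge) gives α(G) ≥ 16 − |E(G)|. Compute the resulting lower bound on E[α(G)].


E[|E(G)|] = C(16, 2)·p = 120 · (1/192) = 5/8.
E[α(G)] ≥ n − E[|E(G)|] = 16 − 5/8 = 123/8.
Numerically: ≈ 15.375000.
(This is only a lower bound; the true E[α(G)] may be larger.)

E[α(G)] ≥ 123/8 ≈ 15.375000.


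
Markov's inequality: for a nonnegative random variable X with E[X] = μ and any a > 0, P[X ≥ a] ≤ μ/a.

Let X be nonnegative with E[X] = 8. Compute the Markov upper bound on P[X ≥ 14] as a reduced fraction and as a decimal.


μ = E[X] = 8, a = 14.
Markov: P[X ≥ 14] ≤ μ/a = (8)/14 = 4/7.
Numerically: ≈ 0.57143.
(Since a = 14 > μ = 8.00000, the bound 4/7 is < 1 and informative.)

P[X ≥ 14] ≤ 4/7 ≈ 0.57143.


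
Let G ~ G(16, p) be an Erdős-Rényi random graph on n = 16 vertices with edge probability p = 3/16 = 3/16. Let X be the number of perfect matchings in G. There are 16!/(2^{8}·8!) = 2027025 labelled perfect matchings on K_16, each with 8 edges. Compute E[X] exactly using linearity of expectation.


K_16 has 16!/(2^{8}·8!) = 2027025 labelled perfect matchings.
For each such perfect matching H, let X_H = 1 if all 8 edges of H are present in G. Then P[X_H = 1] = p^{8} = (3/16)^{8} = 6561/4294967296.
By linearity of expectation: E[X] = Σ_H E[X_H] = 2027025 · p^{8} = 2027025 · 6561/4294967296 = 13299311025/4294967296.
Numerically: E[X] ≈ 3.0965.

E[X] = 2027025 · (3/16)^{8} = 13299311025/4294967296 ≈ 3.0965.


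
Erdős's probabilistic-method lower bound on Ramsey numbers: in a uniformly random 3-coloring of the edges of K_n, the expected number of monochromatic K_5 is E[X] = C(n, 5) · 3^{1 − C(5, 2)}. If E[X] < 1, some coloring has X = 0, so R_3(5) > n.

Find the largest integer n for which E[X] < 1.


We need C(n, 5) · 3^{1 − 10} < 1, i.e. C(n, 5) < 3^{10 − 1} = 19683.
Check values of n near the boundary:
  n = 18: C(18, 5) = 8568; 8568 < 19683? YES
  n = 19: C(19, 5) = 11628; 11628 < 19683? YES
  n = 20: C(20, 5) = 15504; 15504 < 19683? YES
  n = 21: C(21, 5) = 20349; 20349 < 19683? NO
  n = 22: C(22, 5) = 26334; 26334 < 19683? NO
The largest n with C(n, 5) < 19683 is n = 20 (where E[X] = 5168/6561 ≈ 0.7877). Hence R_3(5) > 20, i.e. R_3(5) ≥ 21.

Largest n = 20; hence R_3(5) > 20.


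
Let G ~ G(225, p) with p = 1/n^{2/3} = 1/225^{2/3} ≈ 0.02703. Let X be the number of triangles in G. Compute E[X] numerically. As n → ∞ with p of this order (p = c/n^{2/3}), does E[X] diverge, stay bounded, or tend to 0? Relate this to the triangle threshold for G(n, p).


Number of potential triangles: C(225, 3) = 1873200.
Each occurs with probability p³ ≈ (0.02703)³ ≈ 1.975309e-05.
By linearity: E[X] = C(225, 3)·p³ ≈ 1873200 · 1.975309e-05 ≈ 37.0015.
Since α = 2/3 < 1, p = c/n^{2/3} ≫ 1/n is above the triangle threshold p ~ 1/n. Asymptotically E[X] ~ (c³/6)·n^{3(1−α)} = (1³/6)·n^{1} → ∞; triangles are abundant w.h.p.

E[X] ≈ 37.0015; in regime p = Θ(1/n^{2/3}) E[X] diverges (above the triangle threshold p ~ 1/n).


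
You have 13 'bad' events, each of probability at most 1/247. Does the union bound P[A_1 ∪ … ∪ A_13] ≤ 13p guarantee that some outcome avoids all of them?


Union bound: P[∪_{i=1}^{13} A_i] ≤ Σ_i P[A_i] ≤ 13·p = 13·(1/247) = 1/19.
Numerically: 1/19 ≈ 0.05263.
Is 1/19 < 1? YES.
Since P[∪ A_i] ≤ 1/19 < 1, the complement has P[∩ A_i^c] ≥ 1 − 1/19 = 18/19 > 0, so some outcome avoids every A_i.

13·p = 1/19 ≈ 0.05263; existence CERTIFIED by the union bound.


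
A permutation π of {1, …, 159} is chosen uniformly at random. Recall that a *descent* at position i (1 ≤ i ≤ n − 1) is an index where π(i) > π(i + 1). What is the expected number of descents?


Write X = Σ X_I over i = 1, …, 158, with X_I the indicator of one descent.
There are 158 indicators.
For each fixed i, the pair (π(i), π(i+1)) is a uniformly random ordered pair of distinct values from {1, …, 159}; by symmetry P[π(i) > π(i+1)] = 1/2.
By linearity: E[X] = 158 · (1/2) = (159 − 1) · (1/2) = 79 ≈ 79.000.

E[X] = 79 = 79.000.


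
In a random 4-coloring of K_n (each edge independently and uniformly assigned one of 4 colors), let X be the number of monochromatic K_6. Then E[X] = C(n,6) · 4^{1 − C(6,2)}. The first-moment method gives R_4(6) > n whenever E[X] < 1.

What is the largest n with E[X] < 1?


We need C(n, 6) · 4^{1 − 15} < 1, i.e. C(n, 6) < 4^{15 − 1} = 268435456.
Check values of n near the boundary:
  n = 74: C(74, 6) = 185250786; 185250786 < 268435456? YES
  n = 75: C(75, 6) = 201359550; 201359550 < 268435456? YES
  n = 76: C(76, 6) = 218618940; 218618940 < 268435456? YES
  n = 77: C(77, 6) = 237093780; 237093780 < 268435456? YES
  n = 78: C(78, 6) = 256851595; 256851595 < 268435456? YES
  n = 79: C(79, 6) = 277962685; 277962685 < 268435456? NO
The largest n with C(n, 6) < 268435456 is n = 78 (where E[X] = 256851595/268435456 ≈ 0.956847). Hence R_4(6) > 78, i.e. R_4(6) ≥ 79.

Largest n = 78; hence R_4(6) > 78.


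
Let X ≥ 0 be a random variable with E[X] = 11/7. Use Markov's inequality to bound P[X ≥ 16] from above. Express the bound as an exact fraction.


μ = E[X] = 11/7, a = 16.
Markov: P[X ≥ 16] ≤ μ/a = (11/7)/16 = 11/112.
Numerically: ≈ 0.098214.
(Since a = 16 > μ = 1.571429, the bound 11/112 is < 1 and informative.)

P[X ≥ 16] ≤ 11/112 ≈ 0.098214.


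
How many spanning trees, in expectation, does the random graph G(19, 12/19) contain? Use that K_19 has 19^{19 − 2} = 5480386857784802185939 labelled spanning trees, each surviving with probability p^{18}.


K_19 has 19^{19 − 2} = 5480386857784802185939 labelled spanning trees.
For each such spanning tree H, let X_H = 1 if all 18 edges of H are present in G. Then P[X_H = 1] = p^{18} = (12/19)^{18} = 26623333280885243904/104127350297911241532841.
By linearity of expectation: E[X] = Σ_H E[X_H] = 5480386857784802185939 · p^{18} = 5480386857784802185939 · 26623333280885243904/104127350297911241532841 = 26623333280885243904/19.
Numerically: E[X] ≈ 1.401e+18.

E[X] = 5480386857784802185939 · (12/19)^{18} = 26623333280885243904/19 ≈ 1.401e+18.


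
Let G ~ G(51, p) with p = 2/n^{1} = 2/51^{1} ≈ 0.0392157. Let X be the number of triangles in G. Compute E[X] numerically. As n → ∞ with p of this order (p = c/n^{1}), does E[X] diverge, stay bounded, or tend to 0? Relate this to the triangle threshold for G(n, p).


Number of potential triangles: C(51, 3) = 20825.
Each occurs with probability p³ ≈ (0.0392157)³ ≈ 6.03086294e-05.
By linearity: E[X] = C(51, 3)·p³ ≈ 20825 · 6.03086294e-05 ≈ 1.255927.
Here α = 1, so p = 2/n is exactly at the triangle threshold p ~ 1/n. Asymptotically E[X] → c³/6 = 2³/6 = 4/3 ≈ 1.333333, a bounded constant. In this regime the triangle count is asymptotically Poisson(c³/6).

E[X] ≈ 1.255927; in regime p = Θ(1/n^{1}) E[X] stays bounded (at the triangle threshold p ~ 1/n).


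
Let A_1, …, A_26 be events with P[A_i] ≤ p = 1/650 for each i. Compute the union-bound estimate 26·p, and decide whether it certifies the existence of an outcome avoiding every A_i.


Union bound: P[∪_{i=1}^{26} A_i] ≤ Σ_i P[A_i] ≤ 26·p = 26·(1/650) = 1/25.
Numerically: 1/25 ≈ 0.040000.
Is 1/25 < 1? YES.
Since P[∪ A_i] ≤ 1/25 < 1, the complement has P[∩ A_i^c] ≥ 1 − 1/25 = 24/25 > 0, so some outcome avoids every A_i.

26·p = 1/25 ≈ 0.040000; existence CERTIFIED by the union bound.


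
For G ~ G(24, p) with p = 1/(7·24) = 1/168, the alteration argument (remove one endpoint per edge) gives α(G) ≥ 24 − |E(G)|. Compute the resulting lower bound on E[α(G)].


E[|E(G)|] = C(24, 2)·p = 276 · (1/168) = 23/14.
E[α(G)] ≥ n − E[|E(G)|] = 24 − 23/14 = 313/14.
Numerically: ≈ 22.3571.
(This is only a lower bound; the true E[α(G)] may be larger.)

E[α(G)] ≥ 313/14 ≈ 22.3571.


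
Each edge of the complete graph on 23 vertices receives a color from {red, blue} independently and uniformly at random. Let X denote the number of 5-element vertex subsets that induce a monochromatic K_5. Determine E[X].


Let X = Σ_S X_S over the C(23, 5) = 33649 subsets S of size 5, where X_S = 1 if the K_5 on S is monochromatic.
For a fixed S, the K_5 on S has C(5, 2) = 10 edges. P[all 10 edges red] = (1/2)^10, and likewise for blue, so P[monochromatic] = 2·(1/2)^10 = 2^{1 − 10} = 1/512.
By linearity: E[X] = C(23, 5) · 2^{1 − 10} = 33649 · 1/512 = 33649/512.
Numerically: E[X] ≈ 65.72070.

E[X] = C(23,5)·2^(1−C(5,2)) = 33649/512 ≈ 65.72070.


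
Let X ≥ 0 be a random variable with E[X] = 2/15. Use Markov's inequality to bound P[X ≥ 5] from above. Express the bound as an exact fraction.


μ = E[X] = 2/15, a = 5.
Markov: P[X ≥ 5] ≤ μ/a = (2/15)/5 = 2/75.
Numerically: ≈ 0.027.
(Since a = 5 > μ = 0.133, the bound 2/75 is < 1 and informative.)

P[X ≥ 5] ≤ 2/75 ≈ 0.027.
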